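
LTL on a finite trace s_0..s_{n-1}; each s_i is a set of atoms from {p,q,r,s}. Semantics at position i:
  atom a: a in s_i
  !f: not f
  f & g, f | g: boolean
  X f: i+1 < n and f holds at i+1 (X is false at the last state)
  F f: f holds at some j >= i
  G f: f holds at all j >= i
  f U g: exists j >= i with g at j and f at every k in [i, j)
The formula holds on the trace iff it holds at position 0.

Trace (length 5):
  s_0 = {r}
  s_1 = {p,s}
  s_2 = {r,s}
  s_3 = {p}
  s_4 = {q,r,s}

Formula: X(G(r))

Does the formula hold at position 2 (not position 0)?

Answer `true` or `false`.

Answer: false

Derivation:
s_0={r}: X(G(r))=False G(r)=False r=True
s_1={p,s}: X(G(r))=False G(r)=False r=False
s_2={r,s}: X(G(r))=False G(r)=False r=True
s_3={p}: X(G(r))=True G(r)=False r=False
s_4={q,r,s}: X(G(r))=False G(r)=True r=True
Evaluating at position 2: result = False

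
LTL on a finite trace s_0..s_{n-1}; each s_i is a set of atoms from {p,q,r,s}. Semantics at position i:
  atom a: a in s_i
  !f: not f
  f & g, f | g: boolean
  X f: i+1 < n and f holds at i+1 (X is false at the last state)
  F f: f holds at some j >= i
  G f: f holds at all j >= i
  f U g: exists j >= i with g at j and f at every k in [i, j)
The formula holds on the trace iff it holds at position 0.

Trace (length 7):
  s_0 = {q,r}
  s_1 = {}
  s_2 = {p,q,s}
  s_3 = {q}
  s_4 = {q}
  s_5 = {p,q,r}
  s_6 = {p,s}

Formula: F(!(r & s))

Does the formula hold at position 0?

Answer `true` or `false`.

Answer: true

Derivation:
s_0={q,r}: F(!(r & s))=True !(r & s)=True (r & s)=False r=True s=False
s_1={}: F(!(r & s))=True !(r & s)=True (r & s)=False r=False s=False
s_2={p,q,s}: F(!(r & s))=True !(r & s)=True (r & s)=False r=False s=True
s_3={q}: F(!(r & s))=True !(r & s)=True (r & s)=False r=False s=False
s_4={q}: F(!(r & s))=True !(r & s)=True (r & s)=False r=False s=False
s_5={p,q,r}: F(!(r & s))=True !(r & s)=True (r & s)=False r=True s=False
s_6={p,s}: F(!(r & s))=True !(r & s)=True (r & s)=False r=False s=True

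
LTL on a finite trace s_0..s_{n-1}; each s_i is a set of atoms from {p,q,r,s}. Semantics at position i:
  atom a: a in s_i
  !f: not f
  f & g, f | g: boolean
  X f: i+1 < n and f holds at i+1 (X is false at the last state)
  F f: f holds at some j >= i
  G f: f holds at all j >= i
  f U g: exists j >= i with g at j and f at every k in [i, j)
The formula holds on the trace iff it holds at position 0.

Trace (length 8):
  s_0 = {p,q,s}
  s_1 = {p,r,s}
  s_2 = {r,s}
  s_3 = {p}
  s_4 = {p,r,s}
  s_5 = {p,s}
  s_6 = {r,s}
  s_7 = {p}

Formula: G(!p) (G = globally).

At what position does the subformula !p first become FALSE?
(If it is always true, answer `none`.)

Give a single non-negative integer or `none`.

s_0={p,q,s}: !p=False p=True
s_1={p,r,s}: !p=False p=True
s_2={r,s}: !p=True p=False
s_3={p}: !p=False p=True
s_4={p,r,s}: !p=False p=True
s_5={p,s}: !p=False p=True
s_6={r,s}: !p=True p=False
s_7={p}: !p=False p=True
G(!p) holds globally = False
First violation at position 0.

Answer: 0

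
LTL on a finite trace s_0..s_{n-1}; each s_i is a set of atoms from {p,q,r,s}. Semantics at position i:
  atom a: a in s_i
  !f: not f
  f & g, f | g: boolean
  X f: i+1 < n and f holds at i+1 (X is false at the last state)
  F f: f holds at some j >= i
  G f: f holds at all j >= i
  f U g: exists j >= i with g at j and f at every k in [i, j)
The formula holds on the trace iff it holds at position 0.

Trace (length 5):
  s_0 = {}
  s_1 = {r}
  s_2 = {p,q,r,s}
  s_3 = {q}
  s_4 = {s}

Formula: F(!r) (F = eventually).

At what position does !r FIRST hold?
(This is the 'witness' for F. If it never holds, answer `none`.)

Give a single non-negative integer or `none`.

s_0={}: !r=True r=False
s_1={r}: !r=False r=True
s_2={p,q,r,s}: !r=False r=True
s_3={q}: !r=True r=False
s_4={s}: !r=True r=False
F(!r) holds; first witness at position 0.

Answer: 0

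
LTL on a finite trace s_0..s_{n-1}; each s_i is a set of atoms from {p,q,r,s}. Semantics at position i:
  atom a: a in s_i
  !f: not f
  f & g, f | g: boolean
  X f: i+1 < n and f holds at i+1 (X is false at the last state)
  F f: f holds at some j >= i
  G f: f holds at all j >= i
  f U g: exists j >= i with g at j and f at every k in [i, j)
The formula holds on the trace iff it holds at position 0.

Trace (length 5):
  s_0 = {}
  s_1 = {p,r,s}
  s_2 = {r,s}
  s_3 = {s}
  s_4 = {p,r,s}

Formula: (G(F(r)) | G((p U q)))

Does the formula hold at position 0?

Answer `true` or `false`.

s_0={}: (G(F(r)) | G((p U q)))=True G(F(r))=True F(r)=True r=False G((p U q))=False (p U q)=False p=False q=False
s_1={p,r,s}: (G(F(r)) | G((p U q)))=True G(F(r))=True F(r)=True r=True G((p U q))=False (p U q)=False p=True q=False
s_2={r,s}: (G(F(r)) | G((p U q)))=True G(F(r))=True F(r)=True r=True G((p U q))=False (p U q)=False p=False q=False
s_3={s}: (G(F(r)) | G((p U q)))=True G(F(r))=True F(r)=True r=False G((p U q))=False (p U q)=False p=False q=False
s_4={p,r,s}: (G(F(r)) | G((p U q)))=True G(F(r))=True F(r)=True r=True G((p U q))=False (p U q)=False p=True q=False

Answer: true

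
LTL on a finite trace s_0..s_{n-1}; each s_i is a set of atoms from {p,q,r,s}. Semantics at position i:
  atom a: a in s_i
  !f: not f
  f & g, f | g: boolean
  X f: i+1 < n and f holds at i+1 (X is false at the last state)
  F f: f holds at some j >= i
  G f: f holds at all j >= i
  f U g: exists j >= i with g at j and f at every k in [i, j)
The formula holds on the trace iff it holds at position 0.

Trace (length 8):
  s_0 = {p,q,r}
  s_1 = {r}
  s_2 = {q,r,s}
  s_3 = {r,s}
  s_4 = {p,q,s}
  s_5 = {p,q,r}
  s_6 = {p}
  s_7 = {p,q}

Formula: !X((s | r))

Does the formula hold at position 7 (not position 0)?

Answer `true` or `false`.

s_0={p,q,r}: !X((s | r))=False X((s | r))=True (s | r)=True s=False r=True
s_1={r}: !X((s | r))=False X((s | r))=True (s | r)=True s=False r=True
s_2={q,r,s}: !X((s | r))=False X((s | r))=True (s | r)=True s=True r=True
s_3={r,s}: !X((s | r))=False X((s | r))=True (s | r)=True s=True r=True
s_4={p,q,s}: !X((s | r))=False X((s | r))=True (s | r)=True s=True r=False
s_5={p,q,r}: !X((s | r))=True X((s | r))=False (s | r)=True s=False r=True
s_6={p}: !X((s | r))=True X((s | r))=False (s | r)=False s=False r=False
s_7={p,q}: !X((s | r))=True X((s | r))=False (s | r)=False s=False r=False
Evaluating at position 7: result = True

Answer: true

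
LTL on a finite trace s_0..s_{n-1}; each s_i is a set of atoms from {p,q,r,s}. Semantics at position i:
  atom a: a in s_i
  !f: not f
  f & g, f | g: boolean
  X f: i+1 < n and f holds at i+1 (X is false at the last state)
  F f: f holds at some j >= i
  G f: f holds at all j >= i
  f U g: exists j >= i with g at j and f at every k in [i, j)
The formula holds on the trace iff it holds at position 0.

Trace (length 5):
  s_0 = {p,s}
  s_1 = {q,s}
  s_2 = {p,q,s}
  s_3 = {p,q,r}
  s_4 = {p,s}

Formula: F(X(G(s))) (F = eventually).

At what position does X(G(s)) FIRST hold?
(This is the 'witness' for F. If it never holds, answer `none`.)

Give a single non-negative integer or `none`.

s_0={p,s}: X(G(s))=False G(s)=False s=True
s_1={q,s}: X(G(s))=False G(s)=False s=True
s_2={p,q,s}: X(G(s))=False G(s)=False s=True
s_3={p,q,r}: X(G(s))=True G(s)=False s=False
s_4={p,s}: X(G(s))=False G(s)=True s=True
F(X(G(s))) holds; first witness at position 3.

Answer: 3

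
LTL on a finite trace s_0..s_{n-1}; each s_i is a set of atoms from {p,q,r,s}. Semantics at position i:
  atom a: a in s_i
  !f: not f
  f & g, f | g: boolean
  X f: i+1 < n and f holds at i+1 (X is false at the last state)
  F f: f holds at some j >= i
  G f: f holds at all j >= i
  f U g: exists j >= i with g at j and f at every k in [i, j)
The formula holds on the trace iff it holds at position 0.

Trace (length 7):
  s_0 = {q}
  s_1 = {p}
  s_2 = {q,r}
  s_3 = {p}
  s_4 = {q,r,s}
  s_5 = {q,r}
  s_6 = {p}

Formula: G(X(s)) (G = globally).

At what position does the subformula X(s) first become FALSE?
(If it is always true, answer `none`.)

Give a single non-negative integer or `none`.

s_0={q}: X(s)=False s=False
s_1={p}: X(s)=False s=False
s_2={q,r}: X(s)=False s=False
s_3={p}: X(s)=True s=False
s_4={q,r,s}: X(s)=False s=True
s_5={q,r}: X(s)=False s=False
s_6={p}: X(s)=False s=False
G(X(s)) holds globally = False
First violation at position 0.

Answer: 0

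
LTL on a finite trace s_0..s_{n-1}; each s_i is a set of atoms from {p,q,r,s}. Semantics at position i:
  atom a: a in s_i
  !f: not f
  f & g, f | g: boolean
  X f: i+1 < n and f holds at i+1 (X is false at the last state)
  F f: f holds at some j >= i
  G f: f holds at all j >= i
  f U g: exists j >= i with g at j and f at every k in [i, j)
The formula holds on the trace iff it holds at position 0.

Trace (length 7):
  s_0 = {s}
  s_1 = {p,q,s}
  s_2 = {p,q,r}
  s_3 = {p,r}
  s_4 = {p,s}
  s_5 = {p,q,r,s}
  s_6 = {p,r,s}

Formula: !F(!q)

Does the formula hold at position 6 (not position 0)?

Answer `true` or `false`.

s_0={s}: !F(!q)=False F(!q)=True !q=True q=False
s_1={p,q,s}: !F(!q)=False F(!q)=True !q=False q=True
s_2={p,q,r}: !F(!q)=False F(!q)=True !q=False q=True
s_3={p,r}: !F(!q)=False F(!q)=True !q=True q=False
s_4={p,s}: !F(!q)=False F(!q)=True !q=True q=False
s_5={p,q,r,s}: !F(!q)=False F(!q)=True !q=False q=True
s_6={p,r,s}: !F(!q)=False F(!q)=True !q=True q=False
Evaluating at position 6: result = False

Answer: false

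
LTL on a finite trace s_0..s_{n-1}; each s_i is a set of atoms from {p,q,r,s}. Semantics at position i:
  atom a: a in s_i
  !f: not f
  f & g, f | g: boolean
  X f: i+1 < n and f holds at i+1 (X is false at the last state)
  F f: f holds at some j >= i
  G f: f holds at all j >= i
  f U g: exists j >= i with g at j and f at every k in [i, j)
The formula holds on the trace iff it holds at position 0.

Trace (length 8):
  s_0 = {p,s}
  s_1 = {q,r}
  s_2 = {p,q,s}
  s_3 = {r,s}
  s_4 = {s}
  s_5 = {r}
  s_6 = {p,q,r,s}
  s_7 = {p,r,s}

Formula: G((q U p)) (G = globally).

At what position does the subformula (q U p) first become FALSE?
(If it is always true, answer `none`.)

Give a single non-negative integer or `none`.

Answer: 3

Derivation:
s_0={p,s}: (q U p)=True q=False p=True
s_1={q,r}: (q U p)=True q=True p=False
s_2={p,q,s}: (q U p)=True q=True p=True
s_3={r,s}: (q U p)=False q=False p=False
s_4={s}: (q U p)=False q=False p=False
s_5={r}: (q U p)=False q=False p=False
s_6={p,q,r,s}: (q U p)=True q=True p=True
s_7={p,r,s}: (q U p)=True q=False p=True
G((q U p)) holds globally = False
First violation at position 3.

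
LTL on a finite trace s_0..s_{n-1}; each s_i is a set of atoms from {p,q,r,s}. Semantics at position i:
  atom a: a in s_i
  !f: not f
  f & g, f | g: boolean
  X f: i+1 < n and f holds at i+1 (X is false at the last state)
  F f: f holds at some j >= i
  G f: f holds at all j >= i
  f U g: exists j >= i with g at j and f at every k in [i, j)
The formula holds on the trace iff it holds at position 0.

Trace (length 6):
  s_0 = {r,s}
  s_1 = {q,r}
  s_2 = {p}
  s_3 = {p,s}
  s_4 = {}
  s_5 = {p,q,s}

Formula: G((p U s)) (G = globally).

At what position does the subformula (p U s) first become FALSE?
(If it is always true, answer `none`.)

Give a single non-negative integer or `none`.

Answer: 1

Derivation:
s_0={r,s}: (p U s)=True p=False s=True
s_1={q,r}: (p U s)=False p=False s=False
s_2={p}: (p U s)=True p=True s=False
s_3={p,s}: (p U s)=True p=True s=True
s_4={}: (p U s)=False p=False s=False
s_5={p,q,s}: (p U s)=True p=True s=True
G((p U s)) holds globally = False
First violation at position 1.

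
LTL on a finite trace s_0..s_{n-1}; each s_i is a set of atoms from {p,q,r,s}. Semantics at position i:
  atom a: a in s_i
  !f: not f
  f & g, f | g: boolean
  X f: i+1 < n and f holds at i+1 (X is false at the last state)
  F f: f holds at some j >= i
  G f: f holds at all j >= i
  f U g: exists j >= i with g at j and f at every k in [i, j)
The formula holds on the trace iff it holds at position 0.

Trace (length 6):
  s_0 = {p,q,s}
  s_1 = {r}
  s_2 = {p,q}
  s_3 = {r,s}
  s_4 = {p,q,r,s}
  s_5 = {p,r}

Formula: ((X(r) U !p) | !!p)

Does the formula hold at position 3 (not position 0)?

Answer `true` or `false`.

s_0={p,q,s}: ((X(r) U !p) | !!p)=True (X(r) U !p)=True X(r)=True r=False !p=False p=True !!p=True
s_1={r}: ((X(r) U !p) | !!p)=True (X(r) U !p)=True X(r)=False r=True !p=True p=False !!p=False
s_2={p,q}: ((X(r) U !p) | !!p)=True (X(r) U !p)=True X(r)=True r=False !p=False p=True !!p=True
s_3={r,s}: ((X(r) U !p) | !!p)=True (X(r) U !p)=True X(r)=True r=True !p=True p=False !!p=False
s_4={p,q,r,s}: ((X(r) U !p) | !!p)=True (X(r) U !p)=False X(r)=True r=True !p=False p=True !!p=True
s_5={p,r}: ((X(r) U !p) | !!p)=True (X(r) U !p)=False X(r)=False r=True !p=False p=True !!p=True
Evaluating at position 3: result = True

Answer: true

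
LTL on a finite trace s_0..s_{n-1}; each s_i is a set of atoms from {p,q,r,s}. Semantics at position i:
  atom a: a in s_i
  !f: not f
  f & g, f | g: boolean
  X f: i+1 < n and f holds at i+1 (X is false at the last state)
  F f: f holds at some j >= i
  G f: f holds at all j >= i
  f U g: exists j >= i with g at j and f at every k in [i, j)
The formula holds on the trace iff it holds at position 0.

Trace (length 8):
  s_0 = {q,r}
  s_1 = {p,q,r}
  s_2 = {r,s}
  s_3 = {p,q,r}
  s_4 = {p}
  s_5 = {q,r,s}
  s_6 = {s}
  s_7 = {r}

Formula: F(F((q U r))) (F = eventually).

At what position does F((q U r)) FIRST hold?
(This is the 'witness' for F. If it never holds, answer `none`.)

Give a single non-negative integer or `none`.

Answer: 0

Derivation:
s_0={q,r}: F((q U r))=True (q U r)=True q=True r=True
s_1={p,q,r}: F((q U r))=True (q U r)=True q=True r=True
s_2={r,s}: F((q U r))=True (q U r)=True q=False r=True
s_3={p,q,r}: F((q U r))=True (q U r)=True q=True r=True
s_4={p}: F((q U r))=True (q U r)=False q=False r=False
s_5={q,r,s}: F((q U r))=True (q U r)=True q=True r=True
s_6={s}: F((q U r))=True (q U r)=False q=False r=False
s_7={r}: F((q U r))=True (q U r)=True q=False r=True
F(F((q U r))) holds; first witness at position 0.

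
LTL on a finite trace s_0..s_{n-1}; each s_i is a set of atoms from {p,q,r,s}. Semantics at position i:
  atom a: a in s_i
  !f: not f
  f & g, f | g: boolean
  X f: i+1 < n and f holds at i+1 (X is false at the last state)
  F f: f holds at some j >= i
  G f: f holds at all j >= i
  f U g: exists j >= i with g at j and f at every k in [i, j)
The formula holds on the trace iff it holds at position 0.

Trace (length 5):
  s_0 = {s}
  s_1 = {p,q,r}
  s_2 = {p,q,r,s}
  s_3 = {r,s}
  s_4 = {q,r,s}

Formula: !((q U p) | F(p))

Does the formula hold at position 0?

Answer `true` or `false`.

s_0={s}: !((q U p) | F(p))=False ((q U p) | F(p))=True (q U p)=False q=False p=False F(p)=True
s_1={p,q,r}: !((q U p) | F(p))=False ((q U p) | F(p))=True (q U p)=True q=True p=True F(p)=True
s_2={p,q,r,s}: !((q U p) | F(p))=False ((q U p) | F(p))=True (q U p)=True q=True p=True F(p)=True
s_3={r,s}: !((q U p) | F(p))=True ((q U p) | F(p))=False (q U p)=False q=False p=False F(p)=False
s_4={q,r,s}: !((q U p) | F(p))=True ((q U p) | F(p))=False (q U p)=False q=True p=False F(p)=False

Answer: false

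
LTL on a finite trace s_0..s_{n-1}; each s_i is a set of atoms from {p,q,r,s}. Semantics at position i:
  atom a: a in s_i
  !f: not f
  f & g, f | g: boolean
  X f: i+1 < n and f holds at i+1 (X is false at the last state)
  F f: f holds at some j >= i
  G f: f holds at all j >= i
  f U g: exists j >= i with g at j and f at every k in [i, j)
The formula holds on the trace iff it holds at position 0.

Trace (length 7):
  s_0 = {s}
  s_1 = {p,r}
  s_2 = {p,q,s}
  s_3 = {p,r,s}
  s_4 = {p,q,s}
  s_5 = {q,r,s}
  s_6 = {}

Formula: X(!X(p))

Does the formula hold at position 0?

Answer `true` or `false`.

Answer: false

Derivation:
s_0={s}: X(!X(p))=False !X(p)=False X(p)=True p=False
s_1={p,r}: X(!X(p))=False !X(p)=False X(p)=True p=True
s_2={p,q,s}: X(!X(p))=False !X(p)=False X(p)=True p=True
s_3={p,r,s}: X(!X(p))=True !X(p)=False X(p)=True p=True
s_4={p,q,s}: X(!X(p))=True !X(p)=True X(p)=False p=True
s_5={q,r,s}: X(!X(p))=True !X(p)=True X(p)=False p=False
s_6={}: X(!X(p))=False !X(p)=True X(p)=False p=False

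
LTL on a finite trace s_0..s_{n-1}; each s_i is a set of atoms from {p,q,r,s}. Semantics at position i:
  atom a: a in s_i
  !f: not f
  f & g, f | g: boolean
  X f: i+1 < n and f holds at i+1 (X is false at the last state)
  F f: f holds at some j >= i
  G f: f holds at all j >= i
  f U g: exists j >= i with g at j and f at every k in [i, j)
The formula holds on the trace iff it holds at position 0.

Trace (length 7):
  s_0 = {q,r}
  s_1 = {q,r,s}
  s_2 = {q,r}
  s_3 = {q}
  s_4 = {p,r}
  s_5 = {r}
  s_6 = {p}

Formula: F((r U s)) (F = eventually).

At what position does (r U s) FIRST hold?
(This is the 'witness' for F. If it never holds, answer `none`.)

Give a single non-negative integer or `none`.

Answer: 0

Derivation:
s_0={q,r}: (r U s)=True r=True s=False
s_1={q,r,s}: (r U s)=True r=True s=True
s_2={q,r}: (r U s)=False r=True s=False
s_3={q}: (r U s)=False r=False s=False
s_4={p,r}: (r U s)=False r=True s=False
s_5={r}: (r U s)=False r=True s=False
s_6={p}: (r U s)=False r=False s=False
F((r U s)) holds; first witness at position 0.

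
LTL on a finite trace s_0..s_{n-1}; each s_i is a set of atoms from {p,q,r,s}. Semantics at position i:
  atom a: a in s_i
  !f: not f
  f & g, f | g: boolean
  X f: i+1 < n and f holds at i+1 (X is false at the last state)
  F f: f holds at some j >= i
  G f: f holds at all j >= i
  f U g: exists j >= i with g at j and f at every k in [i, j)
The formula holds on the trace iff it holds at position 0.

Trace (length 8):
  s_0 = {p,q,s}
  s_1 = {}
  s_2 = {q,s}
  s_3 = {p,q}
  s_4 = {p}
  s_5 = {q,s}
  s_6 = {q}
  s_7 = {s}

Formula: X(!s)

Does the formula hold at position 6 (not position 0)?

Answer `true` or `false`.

s_0={p,q,s}: X(!s)=True !s=False s=True
s_1={}: X(!s)=False !s=True s=False
s_2={q,s}: X(!s)=True !s=False s=True
s_3={p,q}: X(!s)=True !s=True s=False
s_4={p}: X(!s)=False !s=True s=False
s_5={q,s}: X(!s)=True !s=False s=True
s_6={q}: X(!s)=False !s=True s=False
s_7={s}: X(!s)=False !s=False s=True
Evaluating at position 6: result = False

Answer: false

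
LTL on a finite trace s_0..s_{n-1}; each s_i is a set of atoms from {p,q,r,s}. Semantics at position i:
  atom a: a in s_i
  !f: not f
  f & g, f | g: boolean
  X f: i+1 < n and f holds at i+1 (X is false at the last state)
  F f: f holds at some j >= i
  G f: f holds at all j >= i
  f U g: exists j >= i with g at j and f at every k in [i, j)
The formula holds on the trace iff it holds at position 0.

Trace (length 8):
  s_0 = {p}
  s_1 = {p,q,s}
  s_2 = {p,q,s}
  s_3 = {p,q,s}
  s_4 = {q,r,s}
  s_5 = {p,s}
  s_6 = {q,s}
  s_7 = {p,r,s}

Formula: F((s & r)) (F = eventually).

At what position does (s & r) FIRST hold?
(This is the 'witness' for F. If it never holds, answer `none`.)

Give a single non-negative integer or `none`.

Answer: 4

Derivation:
s_0={p}: (s & r)=False s=False r=False
s_1={p,q,s}: (s & r)=False s=True r=False
s_2={p,q,s}: (s & r)=False s=True r=False
s_3={p,q,s}: (s & r)=False s=True r=False
s_4={q,r,s}: (s & r)=True s=True r=True
s_5={p,s}: (s & r)=False s=True r=False
s_6={q,s}: (s & r)=False s=True r=False
s_7={p,r,s}: (s & r)=True s=True r=True
F((s & r)) holds; first witness at position 4.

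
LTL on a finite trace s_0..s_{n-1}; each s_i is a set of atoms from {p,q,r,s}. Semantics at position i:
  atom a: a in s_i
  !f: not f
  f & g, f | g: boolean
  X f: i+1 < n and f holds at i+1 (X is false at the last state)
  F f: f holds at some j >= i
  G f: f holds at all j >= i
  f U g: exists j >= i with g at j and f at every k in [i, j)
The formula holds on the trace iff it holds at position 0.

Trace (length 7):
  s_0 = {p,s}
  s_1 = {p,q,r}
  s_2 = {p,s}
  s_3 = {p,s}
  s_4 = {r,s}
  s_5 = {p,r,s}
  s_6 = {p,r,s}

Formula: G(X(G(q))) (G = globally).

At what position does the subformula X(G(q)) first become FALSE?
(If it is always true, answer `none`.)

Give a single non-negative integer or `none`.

Answer: 0

Derivation:
s_0={p,s}: X(G(q))=False G(q)=False q=False
s_1={p,q,r}: X(G(q))=False G(q)=False q=True
s_2={p,s}: X(G(q))=False G(q)=False q=False
s_3={p,s}: X(G(q))=False G(q)=False q=False
s_4={r,s}: X(G(q))=False G(q)=False q=False
s_5={p,r,s}: X(G(q))=False G(q)=False q=False
s_6={p,r,s}: X(G(q))=False G(q)=False q=False
G(X(G(q))) holds globally = False
First violation at position 0.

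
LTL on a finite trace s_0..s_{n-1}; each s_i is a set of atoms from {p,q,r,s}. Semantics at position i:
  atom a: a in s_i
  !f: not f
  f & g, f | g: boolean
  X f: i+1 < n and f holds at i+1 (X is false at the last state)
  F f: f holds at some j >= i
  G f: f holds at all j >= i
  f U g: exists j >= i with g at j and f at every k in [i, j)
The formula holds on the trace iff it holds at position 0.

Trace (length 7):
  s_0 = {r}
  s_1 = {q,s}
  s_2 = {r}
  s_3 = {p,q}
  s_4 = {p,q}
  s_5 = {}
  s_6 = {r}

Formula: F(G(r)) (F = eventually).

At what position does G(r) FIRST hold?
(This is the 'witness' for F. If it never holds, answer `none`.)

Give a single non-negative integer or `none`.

Answer: 6

Derivation:
s_0={r}: G(r)=False r=True
s_1={q,s}: G(r)=False r=False
s_2={r}: G(r)=False r=True
s_3={p,q}: G(r)=False r=False
s_4={p,q}: G(r)=False r=False
s_5={}: G(r)=False r=False
s_6={r}: G(r)=True r=True
F(G(r)) holds; first witness at position 6.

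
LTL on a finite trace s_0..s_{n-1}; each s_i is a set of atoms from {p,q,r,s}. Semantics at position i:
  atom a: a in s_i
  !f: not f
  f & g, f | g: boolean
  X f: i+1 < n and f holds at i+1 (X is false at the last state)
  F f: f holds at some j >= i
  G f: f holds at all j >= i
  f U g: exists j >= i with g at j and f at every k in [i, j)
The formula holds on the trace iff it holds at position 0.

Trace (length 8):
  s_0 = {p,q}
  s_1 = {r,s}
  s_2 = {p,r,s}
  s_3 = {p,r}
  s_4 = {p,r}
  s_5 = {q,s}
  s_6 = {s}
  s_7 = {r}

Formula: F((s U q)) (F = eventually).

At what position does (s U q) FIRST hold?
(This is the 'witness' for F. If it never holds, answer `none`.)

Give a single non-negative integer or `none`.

Answer: 0

Derivation:
s_0={p,q}: (s U q)=True s=False q=True
s_1={r,s}: (s U q)=False s=True q=False
s_2={p,r,s}: (s U q)=False s=True q=False
s_3={p,r}: (s U q)=False s=False q=False
s_4={p,r}: (s U q)=False s=False q=False
s_5={q,s}: (s U q)=True s=True q=True
s_6={s}: (s U q)=False s=True q=False
s_7={r}: (s U q)=False s=False q=False
F((s U q)) holds; first witness at position 0.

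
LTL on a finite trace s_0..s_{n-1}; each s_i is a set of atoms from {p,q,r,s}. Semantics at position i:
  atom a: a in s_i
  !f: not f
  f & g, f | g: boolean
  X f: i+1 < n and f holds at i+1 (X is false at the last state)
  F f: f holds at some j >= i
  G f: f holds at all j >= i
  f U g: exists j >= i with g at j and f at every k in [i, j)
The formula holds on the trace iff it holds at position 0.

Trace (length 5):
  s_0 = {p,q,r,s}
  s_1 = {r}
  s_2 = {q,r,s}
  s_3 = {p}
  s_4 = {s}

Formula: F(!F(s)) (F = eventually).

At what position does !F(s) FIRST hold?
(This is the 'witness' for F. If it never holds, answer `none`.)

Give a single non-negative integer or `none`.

s_0={p,q,r,s}: !F(s)=False F(s)=True s=True
s_1={r}: !F(s)=False F(s)=True s=False
s_2={q,r,s}: !F(s)=False F(s)=True s=True
s_3={p}: !F(s)=False F(s)=True s=False
s_4={s}: !F(s)=False F(s)=True s=True
F(!F(s)) does not hold (no witness exists).

Answer: none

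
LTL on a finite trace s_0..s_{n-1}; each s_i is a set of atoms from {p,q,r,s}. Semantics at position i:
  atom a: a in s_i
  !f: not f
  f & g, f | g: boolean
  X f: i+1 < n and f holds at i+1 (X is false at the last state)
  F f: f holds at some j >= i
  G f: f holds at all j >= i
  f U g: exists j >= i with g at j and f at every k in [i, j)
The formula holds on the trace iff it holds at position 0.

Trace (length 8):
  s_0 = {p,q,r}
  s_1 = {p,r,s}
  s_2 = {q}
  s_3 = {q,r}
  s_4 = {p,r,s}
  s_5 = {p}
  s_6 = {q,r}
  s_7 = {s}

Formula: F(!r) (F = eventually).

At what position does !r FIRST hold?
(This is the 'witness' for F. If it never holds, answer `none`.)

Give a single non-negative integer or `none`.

Answer: 2

Derivation:
s_0={p,q,r}: !r=False r=True
s_1={p,r,s}: !r=False r=True
s_2={q}: !r=True r=False
s_3={q,r}: !r=False r=True
s_4={p,r,s}: !r=False r=True
s_5={p}: !r=True r=False
s_6={q,r}: !r=False r=True
s_7={s}: !r=True r=False
F(!r) holds; first witness at position 2.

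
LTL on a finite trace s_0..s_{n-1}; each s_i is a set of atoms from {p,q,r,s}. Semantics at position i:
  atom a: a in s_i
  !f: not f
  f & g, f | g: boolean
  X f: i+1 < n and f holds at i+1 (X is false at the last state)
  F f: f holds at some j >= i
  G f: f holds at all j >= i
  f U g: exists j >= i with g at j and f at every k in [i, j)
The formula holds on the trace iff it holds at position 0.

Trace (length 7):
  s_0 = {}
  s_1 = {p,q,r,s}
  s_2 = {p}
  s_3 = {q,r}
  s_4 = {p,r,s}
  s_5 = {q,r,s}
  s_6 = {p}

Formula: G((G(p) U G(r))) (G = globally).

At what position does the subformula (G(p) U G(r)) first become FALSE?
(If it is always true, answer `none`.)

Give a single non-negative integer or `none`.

Answer: 0

Derivation:
s_0={}: (G(p) U G(r))=False G(p)=False p=False G(r)=False r=False
s_1={p,q,r,s}: (G(p) U G(r))=False G(p)=False p=True G(r)=False r=True
s_2={p}: (G(p) U G(r))=False G(p)=False p=True G(r)=False r=False
s_3={q,r}: (G(p) U G(r))=False G(p)=False p=False G(r)=False r=True
s_4={p,r,s}: (G(p) U G(r))=False G(p)=False p=True G(r)=False r=True
s_5={q,r,s}: (G(p) U G(r))=False G(p)=False p=False G(r)=False r=True
s_6={p}: (G(p) U G(r))=False G(p)=True p=True G(r)=False r=False
G((G(p) U G(r))) holds globally = False
First violation at position 0.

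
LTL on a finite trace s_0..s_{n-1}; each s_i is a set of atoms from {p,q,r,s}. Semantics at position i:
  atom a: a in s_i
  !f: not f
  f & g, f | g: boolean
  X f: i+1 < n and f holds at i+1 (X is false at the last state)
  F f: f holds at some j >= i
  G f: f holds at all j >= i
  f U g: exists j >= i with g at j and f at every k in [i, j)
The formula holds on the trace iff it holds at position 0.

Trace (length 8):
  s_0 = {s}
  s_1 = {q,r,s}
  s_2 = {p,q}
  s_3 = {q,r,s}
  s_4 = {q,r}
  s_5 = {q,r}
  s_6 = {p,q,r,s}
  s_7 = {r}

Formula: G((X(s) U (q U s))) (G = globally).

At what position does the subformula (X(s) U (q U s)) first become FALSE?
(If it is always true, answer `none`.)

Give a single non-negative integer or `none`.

Answer: 7

Derivation:
s_0={s}: (X(s) U (q U s))=True X(s)=True s=True (q U s)=True q=False
s_1={q,r,s}: (X(s) U (q U s))=True X(s)=False s=True (q U s)=True q=True
s_2={p,q}: (X(s) U (q U s))=True X(s)=True s=False (q U s)=True q=True
s_3={q,r,s}: (X(s) U (q U s))=True X(s)=False s=True (q U s)=True q=True
s_4={q,r}: (X(s) U (q U s))=True X(s)=False s=False (q U s)=True q=True
s_5={q,r}: (X(s) U (q U s))=True X(s)=True s=False (q U s)=True q=True
s_6={p,q,r,s}: (X(s) U (q U s))=True X(s)=False s=True (q U s)=True q=True
s_7={r}: (X(s) U (q U s))=False X(s)=False s=False (q U s)=False q=False
G((X(s) U (q U s))) holds globally = False
First violation at position 7.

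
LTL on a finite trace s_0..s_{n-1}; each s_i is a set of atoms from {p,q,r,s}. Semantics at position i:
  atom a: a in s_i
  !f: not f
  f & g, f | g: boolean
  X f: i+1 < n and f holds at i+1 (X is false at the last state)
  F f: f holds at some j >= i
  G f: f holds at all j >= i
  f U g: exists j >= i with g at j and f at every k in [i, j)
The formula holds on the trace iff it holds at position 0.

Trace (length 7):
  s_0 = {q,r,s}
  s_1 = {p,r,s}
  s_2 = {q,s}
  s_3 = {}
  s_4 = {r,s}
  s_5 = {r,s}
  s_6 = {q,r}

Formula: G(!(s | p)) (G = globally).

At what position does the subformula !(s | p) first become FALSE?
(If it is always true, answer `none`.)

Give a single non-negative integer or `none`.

s_0={q,r,s}: !(s | p)=False (s | p)=True s=True p=False
s_1={p,r,s}: !(s | p)=False (s | p)=True s=True p=True
s_2={q,s}: !(s | p)=False (s | p)=True s=True p=False
s_3={}: !(s | p)=True (s | p)=False s=False p=False
s_4={r,s}: !(s | p)=False (s | p)=True s=True p=False
s_5={r,s}: !(s | p)=False (s | p)=True s=True p=False
s_6={q,r}: !(s | p)=True (s | p)=False s=False p=False
G(!(s | p)) holds globally = False
First violation at position 0.

Answer: 0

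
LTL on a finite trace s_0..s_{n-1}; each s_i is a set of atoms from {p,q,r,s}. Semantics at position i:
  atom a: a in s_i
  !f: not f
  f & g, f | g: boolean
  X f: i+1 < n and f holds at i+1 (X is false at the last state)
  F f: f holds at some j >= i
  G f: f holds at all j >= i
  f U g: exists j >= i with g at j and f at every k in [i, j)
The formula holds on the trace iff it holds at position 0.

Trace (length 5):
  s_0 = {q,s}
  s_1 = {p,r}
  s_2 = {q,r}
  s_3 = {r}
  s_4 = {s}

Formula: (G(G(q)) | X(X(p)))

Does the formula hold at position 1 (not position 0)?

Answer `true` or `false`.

Answer: false

Derivation:
s_0={q,s}: (G(G(q)) | X(X(p)))=False G(G(q))=False G(q)=False q=True X(X(p))=False X(p)=True p=False
s_1={p,r}: (G(G(q)) | X(X(p)))=False G(G(q))=False G(q)=False q=False X(X(p))=False X(p)=False p=True
s_2={q,r}: (G(G(q)) | X(X(p)))=False G(G(q))=False G(q)=False q=True X(X(p))=False X(p)=False p=False
s_3={r}: (G(G(q)) | X(X(p)))=False G(G(q))=False G(q)=False q=False X(X(p))=False X(p)=False p=False
s_4={s}: (G(G(q)) | X(X(p)))=False G(G(q))=False G(q)=False q=False X(X(p))=False X(p)=False p=False
Evaluating at position 1: result = False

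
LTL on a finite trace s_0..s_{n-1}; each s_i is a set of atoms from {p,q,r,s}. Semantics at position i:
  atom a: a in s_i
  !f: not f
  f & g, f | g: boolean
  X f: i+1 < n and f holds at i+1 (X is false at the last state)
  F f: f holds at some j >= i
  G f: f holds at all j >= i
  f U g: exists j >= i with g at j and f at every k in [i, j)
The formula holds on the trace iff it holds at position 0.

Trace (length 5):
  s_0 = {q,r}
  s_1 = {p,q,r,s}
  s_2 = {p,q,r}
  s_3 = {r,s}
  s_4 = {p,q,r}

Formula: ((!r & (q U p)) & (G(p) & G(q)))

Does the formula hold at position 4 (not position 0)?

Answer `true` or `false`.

Answer: false

Derivation:
s_0={q,r}: ((!r & (q U p)) & (G(p) & G(q)))=False (!r & (q U p))=False !r=False r=True (q U p)=True q=True p=False (G(p) & G(q))=False G(p)=False G(q)=False
s_1={p,q,r,s}: ((!r & (q U p)) & (G(p) & G(q)))=False (!r & (q U p))=False !r=False r=True (q U p)=True q=True p=True (G(p) & G(q))=False G(p)=False G(q)=False
s_2={p,q,r}: ((!r & (q U p)) & (G(p) & G(q)))=False (!r & (q U p))=False !r=False r=True (q U p)=True q=True p=True (G(p) & G(q))=False G(p)=False G(q)=False
s_3={r,s}: ((!r & (q U p)) & (G(p) & G(q)))=False (!r & (q U p))=False !r=False r=True (q U p)=False q=False p=False (G(p) & G(q))=False G(p)=False G(q)=False
s_4={p,q,r}: ((!r & (q U p)) & (G(p) & G(q)))=False (!r & (q U p))=False !r=False r=True (q U p)=True q=True p=True (G(p) & G(q))=True G(p)=True G(q)=True
Evaluating at position 4: result = False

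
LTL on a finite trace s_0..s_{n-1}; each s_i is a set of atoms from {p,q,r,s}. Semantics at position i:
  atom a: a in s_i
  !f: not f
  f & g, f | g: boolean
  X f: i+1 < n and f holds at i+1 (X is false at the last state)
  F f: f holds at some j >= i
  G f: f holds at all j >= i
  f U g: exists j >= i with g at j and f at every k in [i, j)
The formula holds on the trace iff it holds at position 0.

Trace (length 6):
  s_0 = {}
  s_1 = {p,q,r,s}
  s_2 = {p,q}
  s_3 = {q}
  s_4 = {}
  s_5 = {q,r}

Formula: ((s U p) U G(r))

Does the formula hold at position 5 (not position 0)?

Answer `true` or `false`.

Answer: true

Derivation:
s_0={}: ((s U p) U G(r))=False (s U p)=False s=False p=False G(r)=False r=False
s_1={p,q,r,s}: ((s U p) U G(r))=False (s U p)=True s=True p=True G(r)=False r=True
s_2={p,q}: ((s U p) U G(r))=False (s U p)=True s=False p=True G(r)=False r=False
s_3={q}: ((s U p) U G(r))=False (s U p)=False s=False p=False G(r)=False r=False
s_4={}: ((s U p) U G(r))=False (s U p)=False s=False p=False G(r)=False r=False
s_5={q,r}: ((s U p) U G(r))=True (s U p)=False s=False p=False G(r)=True r=True
Evaluating at position 5: result = True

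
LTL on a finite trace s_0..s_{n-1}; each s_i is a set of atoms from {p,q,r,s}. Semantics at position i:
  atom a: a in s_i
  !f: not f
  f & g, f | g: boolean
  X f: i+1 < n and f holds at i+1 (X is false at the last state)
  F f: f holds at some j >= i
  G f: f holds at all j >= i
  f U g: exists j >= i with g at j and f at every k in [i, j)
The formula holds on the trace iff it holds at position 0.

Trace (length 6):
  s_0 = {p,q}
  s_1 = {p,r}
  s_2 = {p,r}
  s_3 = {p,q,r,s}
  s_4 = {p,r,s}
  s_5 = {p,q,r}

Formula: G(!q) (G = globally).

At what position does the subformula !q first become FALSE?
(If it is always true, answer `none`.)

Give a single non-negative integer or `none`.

s_0={p,q}: !q=False q=True
s_1={p,r}: !q=True q=False
s_2={p,r}: !q=True q=False
s_3={p,q,r,s}: !q=False q=True
s_4={p,r,s}: !q=True q=False
s_5={p,q,r}: !q=False q=True
G(!q) holds globally = False
First violation at position 0.

Answer: 0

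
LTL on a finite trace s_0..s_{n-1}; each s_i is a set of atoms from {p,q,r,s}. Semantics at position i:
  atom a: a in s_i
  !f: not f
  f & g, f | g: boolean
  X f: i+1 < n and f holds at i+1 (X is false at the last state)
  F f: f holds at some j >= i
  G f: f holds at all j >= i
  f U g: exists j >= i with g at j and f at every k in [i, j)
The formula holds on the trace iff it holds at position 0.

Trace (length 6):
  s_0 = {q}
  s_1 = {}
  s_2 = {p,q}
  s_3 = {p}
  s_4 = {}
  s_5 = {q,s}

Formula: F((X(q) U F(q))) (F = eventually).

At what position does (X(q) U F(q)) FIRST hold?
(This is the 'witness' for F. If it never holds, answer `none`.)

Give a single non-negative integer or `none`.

Answer: 0

Derivation:
s_0={q}: (X(q) U F(q))=True X(q)=False q=True F(q)=True
s_1={}: (X(q) U F(q))=True X(q)=True q=False F(q)=True
s_2={p,q}: (X(q) U F(q))=True X(q)=False q=True F(q)=True
s_3={p}: (X(q) U F(q))=True X(q)=False q=False F(q)=True
s_4={}: (X(q) U F(q))=True X(q)=True q=False F(q)=True
s_5={q,s}: (X(q) U F(q))=True X(q)=False q=True F(q)=True
F((X(q) U F(q))) holds; first witness at position 0.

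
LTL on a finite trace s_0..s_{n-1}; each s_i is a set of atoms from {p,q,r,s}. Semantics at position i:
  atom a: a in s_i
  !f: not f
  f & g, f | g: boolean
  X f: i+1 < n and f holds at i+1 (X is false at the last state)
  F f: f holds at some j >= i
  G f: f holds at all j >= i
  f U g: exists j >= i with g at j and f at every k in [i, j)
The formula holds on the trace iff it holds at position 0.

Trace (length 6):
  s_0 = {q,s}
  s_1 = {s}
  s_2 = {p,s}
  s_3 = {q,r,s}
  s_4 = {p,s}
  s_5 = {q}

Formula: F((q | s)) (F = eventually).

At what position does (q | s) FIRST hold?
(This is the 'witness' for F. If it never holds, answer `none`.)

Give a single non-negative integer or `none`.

s_0={q,s}: (q | s)=True q=True s=True
s_1={s}: (q | s)=True q=False s=True
s_2={p,s}: (q | s)=True q=False s=True
s_3={q,r,s}: (q | s)=True q=True s=True
s_4={p,s}: (q | s)=True q=False s=True
s_5={q}: (q | s)=True q=True s=False
F((q | s)) holds; first witness at position 0.

Answer: 0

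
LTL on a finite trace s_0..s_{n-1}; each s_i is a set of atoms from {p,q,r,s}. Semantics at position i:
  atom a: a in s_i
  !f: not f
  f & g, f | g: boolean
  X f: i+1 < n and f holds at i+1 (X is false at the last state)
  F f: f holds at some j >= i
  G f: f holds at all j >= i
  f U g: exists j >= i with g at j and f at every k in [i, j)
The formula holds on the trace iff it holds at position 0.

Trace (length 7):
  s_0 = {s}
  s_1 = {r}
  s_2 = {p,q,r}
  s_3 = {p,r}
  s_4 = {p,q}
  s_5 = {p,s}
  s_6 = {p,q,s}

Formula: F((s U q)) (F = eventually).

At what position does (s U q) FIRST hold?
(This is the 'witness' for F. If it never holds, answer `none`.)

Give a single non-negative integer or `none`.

s_0={s}: (s U q)=False s=True q=False
s_1={r}: (s U q)=False s=False q=False
s_2={p,q,r}: (s U q)=True s=False q=True
s_3={p,r}: (s U q)=False s=False q=False
s_4={p,q}: (s U q)=True s=False q=True
s_5={p,s}: (s U q)=True s=True q=False
s_6={p,q,s}: (s U q)=True s=True q=True
F((s U q)) holds; first witness at position 2.

Answer: 2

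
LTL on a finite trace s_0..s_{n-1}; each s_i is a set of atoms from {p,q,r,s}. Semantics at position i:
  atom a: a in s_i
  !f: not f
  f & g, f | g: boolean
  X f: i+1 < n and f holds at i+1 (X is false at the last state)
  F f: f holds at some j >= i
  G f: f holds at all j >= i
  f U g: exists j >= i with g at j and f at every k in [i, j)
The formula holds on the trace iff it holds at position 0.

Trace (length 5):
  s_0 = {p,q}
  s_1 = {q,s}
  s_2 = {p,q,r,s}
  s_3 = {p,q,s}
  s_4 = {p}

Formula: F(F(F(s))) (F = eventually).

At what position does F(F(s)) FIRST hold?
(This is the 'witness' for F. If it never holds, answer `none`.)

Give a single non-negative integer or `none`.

s_0={p,q}: F(F(s))=True F(s)=True s=False
s_1={q,s}: F(F(s))=True F(s)=True s=True
s_2={p,q,r,s}: F(F(s))=True F(s)=True s=True
s_3={p,q,s}: F(F(s))=True F(s)=True s=True
s_4={p}: F(F(s))=False F(s)=False s=False
F(F(F(s))) holds; first witness at position 0.

Answer: 0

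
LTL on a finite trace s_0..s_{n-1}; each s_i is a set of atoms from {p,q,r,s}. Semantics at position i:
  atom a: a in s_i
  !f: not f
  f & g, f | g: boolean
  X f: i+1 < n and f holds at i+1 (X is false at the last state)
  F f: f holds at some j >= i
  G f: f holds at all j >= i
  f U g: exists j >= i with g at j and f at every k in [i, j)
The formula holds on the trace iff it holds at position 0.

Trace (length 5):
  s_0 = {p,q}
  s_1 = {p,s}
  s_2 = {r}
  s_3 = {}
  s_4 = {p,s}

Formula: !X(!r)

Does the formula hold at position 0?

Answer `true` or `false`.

s_0={p,q}: !X(!r)=False X(!r)=True !r=True r=False
s_1={p,s}: !X(!r)=True X(!r)=False !r=True r=False
s_2={r}: !X(!r)=False X(!r)=True !r=False r=True
s_3={}: !X(!r)=False X(!r)=True !r=True r=False
s_4={p,s}: !X(!r)=True X(!r)=False !r=True r=False

Answer: false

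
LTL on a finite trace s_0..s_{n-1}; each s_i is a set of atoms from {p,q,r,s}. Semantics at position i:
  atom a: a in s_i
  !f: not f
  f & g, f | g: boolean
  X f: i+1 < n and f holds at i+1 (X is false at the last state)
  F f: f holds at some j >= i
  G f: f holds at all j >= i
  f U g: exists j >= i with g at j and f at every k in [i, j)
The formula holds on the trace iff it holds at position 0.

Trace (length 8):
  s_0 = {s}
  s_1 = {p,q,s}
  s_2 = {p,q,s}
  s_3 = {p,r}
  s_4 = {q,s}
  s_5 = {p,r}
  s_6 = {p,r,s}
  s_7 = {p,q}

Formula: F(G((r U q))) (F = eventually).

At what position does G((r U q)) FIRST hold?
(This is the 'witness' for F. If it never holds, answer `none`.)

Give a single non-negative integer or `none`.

s_0={s}: G((r U q))=False (r U q)=False r=False q=False
s_1={p,q,s}: G((r U q))=True (r U q)=True r=False q=True
s_2={p,q,s}: G((r U q))=True (r U q)=True r=False q=True
s_3={p,r}: G((r U q))=True (r U q)=True r=True q=False
s_4={q,s}: G((r U q))=True (r U q)=True r=False q=True
s_5={p,r}: G((r U q))=True (r U q)=True r=True q=False
s_6={p,r,s}: G((r U q))=True (r U q)=True r=True q=False
s_7={p,q}: G((r U q))=True (r U q)=True r=False q=True
F(G((r U q))) holds; first witness at position 1.

Answer: 1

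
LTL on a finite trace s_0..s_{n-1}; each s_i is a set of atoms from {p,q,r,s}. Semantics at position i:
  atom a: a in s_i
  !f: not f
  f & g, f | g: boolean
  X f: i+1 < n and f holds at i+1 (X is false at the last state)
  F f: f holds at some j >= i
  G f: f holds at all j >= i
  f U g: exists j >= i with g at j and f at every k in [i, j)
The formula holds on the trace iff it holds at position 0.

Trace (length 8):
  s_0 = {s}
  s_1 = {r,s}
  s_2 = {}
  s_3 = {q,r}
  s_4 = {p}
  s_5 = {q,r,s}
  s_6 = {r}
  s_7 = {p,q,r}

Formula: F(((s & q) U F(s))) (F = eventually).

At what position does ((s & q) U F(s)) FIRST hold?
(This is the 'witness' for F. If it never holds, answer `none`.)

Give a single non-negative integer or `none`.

s_0={s}: ((s & q) U F(s))=True (s & q)=False s=True q=False F(s)=True
s_1={r,s}: ((s & q) U F(s))=True (s & q)=False s=True q=False F(s)=True
s_2={}: ((s & q) U F(s))=True (s & q)=False s=False q=False F(s)=True
s_3={q,r}: ((s & q) U F(s))=True (s & q)=False s=False q=True F(s)=True
s_4={p}: ((s & q) U F(s))=True (s & q)=False s=False q=False F(s)=True
s_5={q,r,s}: ((s & q) U F(s))=True (s & q)=True s=True q=True F(s)=True
s_6={r}: ((s & q) U F(s))=False (s & q)=False s=False q=False F(s)=False
s_7={p,q,r}: ((s & q) U F(s))=False (s & q)=False s=False q=True F(s)=False
F(((s & q) U F(s))) holds; first witness at position 0.

Answer: 0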